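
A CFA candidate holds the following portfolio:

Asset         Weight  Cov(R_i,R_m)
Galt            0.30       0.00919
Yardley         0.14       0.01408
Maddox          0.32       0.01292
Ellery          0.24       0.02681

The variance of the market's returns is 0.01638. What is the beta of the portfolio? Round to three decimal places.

0.934

β_Galt = 0.00919 / 0.01638 = 0.5611
β_Yardley = 0.01408 / 0.01638 = 0.8596
β_Maddox = 0.01292 / 0.01638 = 0.7888
β_Ellery = 0.02681 / 0.01638 = 1.6368
β_P = Σ w_i β_i = 0.30×0.5611 + 0.14×0.8596 + 0.32×0.7888 + 0.24×1.6368 = 0.9339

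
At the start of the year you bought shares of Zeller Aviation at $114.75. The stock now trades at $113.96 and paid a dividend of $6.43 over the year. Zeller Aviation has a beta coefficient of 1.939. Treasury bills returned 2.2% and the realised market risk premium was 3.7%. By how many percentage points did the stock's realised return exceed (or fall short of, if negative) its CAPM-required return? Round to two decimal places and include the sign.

Realised HPR = (P1 + D1 − P0) / P0 = (113.96 + 6.43 − 114.75) / 114.75 = 5.64 / 114.75 = 4.9150%
CAPM required = R_f + β·MRP = 2.2% + 1.939 × 3.7% = 9.3743%
α = realised − required = 4.9150% − 9.3743% = -4.46%

-4.46%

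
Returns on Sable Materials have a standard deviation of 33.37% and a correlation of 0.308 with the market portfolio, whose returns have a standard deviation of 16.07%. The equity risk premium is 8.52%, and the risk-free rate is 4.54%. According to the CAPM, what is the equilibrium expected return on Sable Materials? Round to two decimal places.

9.99%

β = ρ × σ_i / σ_m = 0.308 × 33.37% / 16.07% = 0.6396
E(R) = 4.54% + 0.6396 × 8.52% = 9.99%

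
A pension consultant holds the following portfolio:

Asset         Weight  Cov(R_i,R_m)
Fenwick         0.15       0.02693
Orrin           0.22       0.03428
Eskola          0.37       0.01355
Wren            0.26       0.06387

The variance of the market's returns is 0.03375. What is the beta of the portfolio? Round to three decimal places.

β_Fenwick = 0.02693 / 0.03375 = 0.7979
β_Orrin = 0.03428 / 0.03375 = 1.0157
β_Eskola = 0.01355 / 0.03375 = 0.4015
β_Wren = 0.06387 / 0.03375 = 1.8924
β_P = Σ w_i β_i = 0.15×0.7979 + 0.22×1.0157 + 0.37×0.4015 + 0.26×1.8924 = 0.9837

0.984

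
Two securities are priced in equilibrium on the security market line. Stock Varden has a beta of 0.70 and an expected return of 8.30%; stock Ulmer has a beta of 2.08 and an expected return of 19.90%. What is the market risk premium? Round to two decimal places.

8.41%

Both satisfy E(R) = R_f + β·MRP, so the slope of the SML is
MRP = (19.90% − 8.30%) / (2.08 − 0.70) = 11.60% / 1.38 = 8.4058%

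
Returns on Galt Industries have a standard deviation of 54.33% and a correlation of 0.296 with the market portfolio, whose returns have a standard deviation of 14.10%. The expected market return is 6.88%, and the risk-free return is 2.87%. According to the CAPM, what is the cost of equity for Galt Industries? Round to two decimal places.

7.44%

β = ρ × σ_i / σ_m = 0.296 × 54.33% / 14.10% = 1.1405
MRP = 6.88% − 2.87% = 4.01%
E(R) = 2.87% + 1.1405 × 4.01% = 7.44%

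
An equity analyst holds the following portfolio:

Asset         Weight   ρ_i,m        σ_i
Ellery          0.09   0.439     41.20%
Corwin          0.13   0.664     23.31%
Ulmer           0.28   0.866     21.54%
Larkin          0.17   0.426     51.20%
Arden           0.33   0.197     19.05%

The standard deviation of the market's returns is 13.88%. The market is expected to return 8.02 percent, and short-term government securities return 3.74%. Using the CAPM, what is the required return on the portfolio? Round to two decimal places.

β_Ellery = 0.439 × 41.20% / 13.88% = 1.3031
β_Corwin = 0.664 × 23.31% / 13.88% = 1.1151
β_Ulmer = 0.866 × 21.54% / 13.88% = 1.3439
β_Larkin = 0.426 × 51.20% / 13.88% = 1.5714
β_Arden = 0.197 × 19.05% / 13.88% = 0.2704
β_P = Σ w_i β_i = 0.09×1.3031 + 0.13×1.1151 + 0.28×1.3439 + 0.17×1.5714 + 0.33×0.2704 = 0.9949
MRP = 8.02% − 3.74% = 4.28%
E(R_P) = R_f + β_P × MRP = 3.74% + 0.9949 × 4.28% = 8.00%

8.00%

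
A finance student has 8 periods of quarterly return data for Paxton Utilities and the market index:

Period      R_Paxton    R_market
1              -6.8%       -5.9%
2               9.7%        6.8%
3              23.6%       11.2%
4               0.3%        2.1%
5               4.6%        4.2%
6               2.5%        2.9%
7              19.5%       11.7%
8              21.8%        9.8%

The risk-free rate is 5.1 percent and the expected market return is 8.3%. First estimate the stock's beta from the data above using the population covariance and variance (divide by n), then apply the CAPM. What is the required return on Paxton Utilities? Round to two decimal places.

10.91%

Mean R_i = (-6.8 + 9.7 + 23.6 + 0.3 + 4.6 + 2.5 + 19.5 + 21.8) / 8 = 9.4000%
Mean R_m = (-5.9 + 6.8 + 11.2 + 2.1 + 4.2 + 2.9 + 11.7 + 9.8) / 8 = 5.3500%
Σ(R_i − R̄_i)(R_m − R̄_m) = 437.0700  ⇒  Cov = 437.0700 / 8 = 54.6338
Σ(R_m − R̄_m)² = 240.9000  ⇒  Var(R_m) = 240.9000 / 8 = 30.1125
β = Cov / Var(R_m) = 54.6338 / 30.1125 = 1.8143
MRP = 8.3% − 5.1% = 3.20%
E(R) = R_f + β × MRP = 5.1% + 1.8143 × 3.2% = 10.91%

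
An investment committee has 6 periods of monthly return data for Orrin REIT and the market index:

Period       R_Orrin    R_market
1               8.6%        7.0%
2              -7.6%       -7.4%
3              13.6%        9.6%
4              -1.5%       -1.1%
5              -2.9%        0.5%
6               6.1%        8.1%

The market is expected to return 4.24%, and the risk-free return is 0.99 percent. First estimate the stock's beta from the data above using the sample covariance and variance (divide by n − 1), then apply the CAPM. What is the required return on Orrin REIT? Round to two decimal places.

Mean R_i = (8.6 − 7.6 + 13.6 − 1.5 − 2.9 + 6.1) / 6 = 2.7167%
Mean R_m = (7.0 − 7.4 + 9.6 − 1.1 + 0.5 + 8.1) / 6 = 2.7833%
Σ(R_i − R̄_i)(R_m − R̄_m) = 251.2417  ⇒  Cov = 251.2417 / 5 = 50.2483
Σ(R_m − R̄_m)² = 216.5083  ⇒  Var(R_m) = 216.5083 / 5 = 43.3017
β = Cov / Var(R_m) = 50.2483 / 43.3017 = 1.1604
MRP = 4.24% − 0.99% = 3.25%
E(R) = R_f + β × MRP = 0.99% + 1.1604 × 3.25% = 4.76%

4.76%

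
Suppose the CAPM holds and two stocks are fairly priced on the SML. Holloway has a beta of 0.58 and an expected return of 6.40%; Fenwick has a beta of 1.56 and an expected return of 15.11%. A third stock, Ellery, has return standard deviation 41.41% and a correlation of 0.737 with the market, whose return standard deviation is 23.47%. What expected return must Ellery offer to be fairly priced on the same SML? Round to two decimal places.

12.80%

MRP = (15.11% − 6.40%) / (1.56 − 0.58) = 8.8878%
R_f = 6.40% − 0.58 × 8.8878% = 1.2451%
β_Ellery = ρ·σ_i/σ_m = 0.737 × 41.41 / 23.47 = 1.3003
E(R_Ellery) = R_f + β × MRP = 1.2451% + 1.3003 × 8.8878% = 12.80%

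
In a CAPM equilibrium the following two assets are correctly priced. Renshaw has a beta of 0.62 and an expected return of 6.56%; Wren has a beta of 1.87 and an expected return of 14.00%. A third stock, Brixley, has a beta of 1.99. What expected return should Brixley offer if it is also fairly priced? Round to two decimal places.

14.71%

MRP (SML slope) = (14.00% − 6.56%) / (1.87 − 0.62) = 7.44% / 1.25 = 5.9520%
R_f (intercept) = 6.56% − 0.62 × 5.9520% = 2.8698%
E(R_Brixley) = R_f + β × MRP = 2.8698% + 1.99 × 5.9520% = 14.71%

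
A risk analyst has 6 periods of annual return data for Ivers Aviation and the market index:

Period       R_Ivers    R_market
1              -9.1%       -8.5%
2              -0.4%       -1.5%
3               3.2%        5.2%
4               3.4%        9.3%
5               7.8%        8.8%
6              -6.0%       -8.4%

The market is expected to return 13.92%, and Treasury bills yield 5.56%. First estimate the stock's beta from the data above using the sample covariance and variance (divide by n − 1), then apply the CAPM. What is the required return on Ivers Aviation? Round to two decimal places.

11.76%

Mean R_i = (-9.1 − 0.4 + 3.2 + 3.4 + 7.8 − 6.0) / 6 = -0.1833%
Mean R_m = (-8.5 − 1.5 + 5.2 + 9.3 + 8.8 − 8.4) / 6 = 0.8167%
Σ(R_i − R̄_i)(R_m − R̄_m) = 246.1483  ⇒  Cov = 246.1483 / 5 = 49.2297
Σ(R_m − R̄_m)² = 332.0283  ⇒  Var(R_m) = 332.0283 / 5 = 66.4057
β = Cov / Var(R_m) = 49.2297 / 66.4057 = 0.7413
MRP = 13.92% − 5.56% = 8.36%
E(R) = R_f + β × MRP = 5.56% + 0.7413 × 8.36% = 11.76%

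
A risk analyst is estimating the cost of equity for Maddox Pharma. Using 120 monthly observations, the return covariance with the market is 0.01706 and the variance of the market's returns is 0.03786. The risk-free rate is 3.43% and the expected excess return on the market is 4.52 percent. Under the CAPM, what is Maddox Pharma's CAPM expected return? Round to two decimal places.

5.47%

β = Cov(R_i, R_m) / Var(R_m) = 0.01706 / 0.03786 = 0.4506
E(R) = R_f + β × MRP = 3.43% + 0.4506 × 4.52% = 5.47%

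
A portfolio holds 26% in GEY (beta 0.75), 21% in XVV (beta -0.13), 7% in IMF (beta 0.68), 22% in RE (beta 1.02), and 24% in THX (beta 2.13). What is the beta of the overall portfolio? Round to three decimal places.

β_P = Σ w_i β_i = 0.26×0.75 + 0.21×-0.13 + 0.07×0.68 + 0.22×1.02 + 0.24×2.13 = 0.9509

0.951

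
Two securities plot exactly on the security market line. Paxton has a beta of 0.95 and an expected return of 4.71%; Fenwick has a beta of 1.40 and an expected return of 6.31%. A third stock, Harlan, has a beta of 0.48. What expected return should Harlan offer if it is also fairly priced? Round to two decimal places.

MRP (SML slope) = (6.31% − 4.71%) / (1.40 − 0.95) = 1.60% / 0.45 = 3.5556%
R_f (intercept) = 4.71% − 0.95 × 3.5556% = 1.3322%
E(R_Harlan) = R_f + β × MRP = 1.3322% + 0.48 × 3.5556% = 3.04%

3.04%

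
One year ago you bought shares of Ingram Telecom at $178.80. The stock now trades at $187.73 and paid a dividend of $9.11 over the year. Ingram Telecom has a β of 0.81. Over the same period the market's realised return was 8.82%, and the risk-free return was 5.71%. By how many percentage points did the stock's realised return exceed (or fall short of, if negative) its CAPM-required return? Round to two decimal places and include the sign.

Realised HPR = (P1 + D1 − P0) / P0 = (187.73 + 9.11 − 178.80) / 178.80 = 18.04 / 178.80 = 10.0895%
MRP = 8.82% − 5.71% = 3.11%
CAPM required = R_f + β·MRP = 5.71% + 0.81 × 3.11% = 8.2291%
α = realised − required = 10.0895% − 8.2291% = +1.86%

+1.86%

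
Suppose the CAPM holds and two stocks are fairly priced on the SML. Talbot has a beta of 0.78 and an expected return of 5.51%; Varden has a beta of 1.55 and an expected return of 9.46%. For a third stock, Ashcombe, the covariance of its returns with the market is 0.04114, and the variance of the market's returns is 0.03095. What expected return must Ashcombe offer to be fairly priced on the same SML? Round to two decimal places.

8.33%

MRP = (9.46% − 5.51%) / (1.55 − 0.78) = 5.1299%
R_f = 5.51% − 0.78 × 5.1299% = 1.5087%
β_Ashcombe = Cov / Var(R_m) = 0.04114 / 0.03095 = 1.3292
E(R_Ashcombe) = R_f + β × MRP = 1.5087% + 1.3292 × 5.1299% = 8.33%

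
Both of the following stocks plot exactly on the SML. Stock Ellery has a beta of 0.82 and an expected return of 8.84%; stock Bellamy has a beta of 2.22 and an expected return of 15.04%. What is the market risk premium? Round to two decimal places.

4.43%

Both satisfy E(R) = R_f + β·MRP, so the slope of the SML is
MRP = (15.04% − 8.84%) / (2.22 − 0.82) = 6.20% / 1.40 = 4.4286%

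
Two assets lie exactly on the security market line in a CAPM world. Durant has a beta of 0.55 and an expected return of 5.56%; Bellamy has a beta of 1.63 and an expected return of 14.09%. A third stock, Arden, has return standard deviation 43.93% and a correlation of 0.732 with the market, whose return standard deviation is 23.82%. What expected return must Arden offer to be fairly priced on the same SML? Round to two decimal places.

MRP = (14.09% − 5.56%) / (1.63 − 0.55) = 7.8981%
R_f = 5.56% − 0.55 × 7.8981% = 1.2160%
β_Arden = ρ·σ_i/σ_m = 0.732 × 43.93 / 23.82 = 1.3500
E(R_Arden) = R_f + β × MRP = 1.2160% + 1.3500 × 7.8981% = 11.88%

11.88%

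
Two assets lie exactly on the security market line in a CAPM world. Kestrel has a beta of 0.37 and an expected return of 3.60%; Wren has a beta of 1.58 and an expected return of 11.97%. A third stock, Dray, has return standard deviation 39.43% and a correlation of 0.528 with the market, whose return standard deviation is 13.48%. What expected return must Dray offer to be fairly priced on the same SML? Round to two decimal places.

11.72%

MRP = (11.97% − 3.60%) / (1.58 − 0.37) = 6.9174%
R_f = 3.60% − 0.37 × 6.9174% = 1.0406%
β_Dray = ρ·σ_i/σ_m = 0.528 × 39.43 / 13.48 = 1.5444
E(R_Dray) = R_f + β × MRP = 1.0406% + 1.5444 × 6.9174% = 11.72%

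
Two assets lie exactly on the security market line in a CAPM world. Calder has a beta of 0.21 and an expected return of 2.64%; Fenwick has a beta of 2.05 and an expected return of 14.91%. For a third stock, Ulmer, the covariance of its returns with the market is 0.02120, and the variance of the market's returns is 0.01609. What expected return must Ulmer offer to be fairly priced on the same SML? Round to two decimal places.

MRP = (14.91% − 2.64%) / (2.05 − 0.21) = 6.6685%
R_f = 2.64% − 0.21 × 6.6685% = 1.2396%
β_Ulmer = Cov / Var(R_m) = 0.02120 / 0.01609 = 1.3176
E(R_Ulmer) = R_f + β × MRP = 1.2396% + 1.3176 × 6.6685% = 10.03%

10.03%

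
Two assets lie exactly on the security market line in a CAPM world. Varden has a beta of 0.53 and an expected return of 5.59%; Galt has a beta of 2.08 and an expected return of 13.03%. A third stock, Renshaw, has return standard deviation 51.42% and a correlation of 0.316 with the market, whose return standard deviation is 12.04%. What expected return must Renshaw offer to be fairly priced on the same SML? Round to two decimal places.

9.52%

MRP = (13.03% − 5.59%) / (2.08 − 0.53) = 4.8000%
R_f = 5.59% − 0.53 × 4.8000% = 3.0460%
β_Renshaw = ρ·σ_i/σ_m = 0.316 × 51.42 / 12.04 = 1.3496
E(R_Renshaw) = R_f + β × MRP = 3.0460% + 1.3496 × 4.8000% = 9.52%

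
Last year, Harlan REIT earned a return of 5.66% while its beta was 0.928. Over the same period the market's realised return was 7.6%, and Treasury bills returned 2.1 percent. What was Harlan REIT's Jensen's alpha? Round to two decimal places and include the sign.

Market excess return = 7.6% − 2.1% = 5.50%
CAPM benchmark = R_f + β(R_m − R_f) = 2.1% + 0.928 × 5.5% = 7.2040%
α = actual − benchmark = 5.66% − 7.2040% = -1.54%

-1.54%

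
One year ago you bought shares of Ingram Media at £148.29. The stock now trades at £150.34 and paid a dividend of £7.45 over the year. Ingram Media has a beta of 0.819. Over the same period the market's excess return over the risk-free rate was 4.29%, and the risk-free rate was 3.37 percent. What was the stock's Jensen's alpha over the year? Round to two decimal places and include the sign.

-0.48%

Realised HPR = (P1 + D1 − P0) / P0 = (150.34 + 7.45 − 148.29) / 148.29 = 9.50 / 148.29 = 6.4064%
CAPM required = R_f + β·MRP = 3.37% + 0.819 × 4.29% = 6.88351%
α = realised − required = 6.4064% − 6.88351% = -0.48%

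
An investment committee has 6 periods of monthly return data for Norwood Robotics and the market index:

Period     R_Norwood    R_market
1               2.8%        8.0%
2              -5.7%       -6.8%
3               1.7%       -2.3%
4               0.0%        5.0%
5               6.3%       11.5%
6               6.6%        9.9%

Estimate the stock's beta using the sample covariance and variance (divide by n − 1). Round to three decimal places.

Mean R_i = (2.8 − 5.7 + 1.7 + 0.0 + 6.3 + 6.6) / 6 = 1.9500%
Mean R_m = (8.0 − 6.8 − 2.3 + 5.0 + 11.5 + 9.9) / 6 = 4.2167%
Σ(R_i − R̄_i)(R_m − R̄_m) = 145.7050  ⇒  Cov = 145.7050 / 5 = 29.1410
Σ(R_m − R̄_m)² = 264.1083  ⇒  Var(R_m) = 264.1083 / 5 = 52.8217
β = Cov / Var(R_m) = 29.1410 / 52.8217 = 0.5517

0.552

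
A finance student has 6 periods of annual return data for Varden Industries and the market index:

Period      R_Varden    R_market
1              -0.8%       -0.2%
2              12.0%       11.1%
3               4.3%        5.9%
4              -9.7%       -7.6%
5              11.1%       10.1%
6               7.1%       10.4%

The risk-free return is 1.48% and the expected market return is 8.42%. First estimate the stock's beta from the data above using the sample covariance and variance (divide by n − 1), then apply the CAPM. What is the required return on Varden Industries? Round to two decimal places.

8.93%

Mean R_i = (-0.8 + 12.0 + 4.3 − 9.7 + 11.1 + 7.1) / 6 = 4.0000%
Mean R_m = (-0.2 + 11.1 + 5.9 − 7.6 + 10.1 + 10.4) / 6 = 4.9500%
Σ(R_i − R̄_i)(R_m − R̄_m) = 299.6000  ⇒  Cov = 299.6000 / 5 = 59.9200
Σ(R_m − R̄_m)² = 278.9750  ⇒  Var(R_m) = 278.9750 / 5 = 55.7950
β = Cov / Var(R_m) = 59.9200 / 55.7950 = 1.0739
MRP = 8.42% − 1.48% = 6.94%
E(R) = R_f + β × MRP = 1.48% + 1.0739 × 6.94% = 8.93%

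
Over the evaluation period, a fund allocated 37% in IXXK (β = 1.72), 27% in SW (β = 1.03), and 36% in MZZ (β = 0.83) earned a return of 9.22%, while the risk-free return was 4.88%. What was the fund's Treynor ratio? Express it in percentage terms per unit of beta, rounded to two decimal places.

β_P = 0.37×1.72 + 0.27×1.03 + 0.36×0.83 = 1.2133
Treynor = (R_P − R_f) / β_P = (9.22% − 4.88%) / 1.2133 = 4.34% / 1.2133 = 3.58%

3.58%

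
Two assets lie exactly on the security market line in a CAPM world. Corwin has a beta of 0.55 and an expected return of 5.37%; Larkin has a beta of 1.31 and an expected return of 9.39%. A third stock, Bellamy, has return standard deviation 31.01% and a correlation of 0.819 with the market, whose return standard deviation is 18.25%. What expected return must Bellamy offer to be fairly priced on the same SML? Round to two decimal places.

MRP = (9.39% − 5.37%) / (1.31 − 0.55) = 5.2895%
R_f = 5.37% − 0.55 × 5.2895% = 2.4608%
β_Bellamy = ρ·σ_i/σ_m = 0.819 × 31.01 / 18.25 = 1.3916
E(R_Bellamy) = R_f + β × MRP = 2.4608% + 1.3916 × 5.2895% = 9.82%

9.82%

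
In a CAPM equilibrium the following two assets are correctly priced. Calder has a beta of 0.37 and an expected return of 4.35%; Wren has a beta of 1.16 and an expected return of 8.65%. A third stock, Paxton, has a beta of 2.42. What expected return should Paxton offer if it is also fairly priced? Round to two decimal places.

MRP (SML slope) = (8.65% − 4.35%) / (1.16 − 0.37) = 4.30% / 0.79 = 5.4430%
R_f (intercept) = 4.35% − 0.37 × 5.4430% = 2.3361%
E(R_Paxton) = R_f + β × MRP = 2.3361% + 2.42 × 5.4430% = 15.51%

15.51%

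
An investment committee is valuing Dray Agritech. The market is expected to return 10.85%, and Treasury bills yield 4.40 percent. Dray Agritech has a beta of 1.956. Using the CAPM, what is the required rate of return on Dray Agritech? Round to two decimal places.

17.02%

Market risk premium = E(R_m) − R_f = 10.85% − 4.40% = 6.45%
E(R) = R_f + β × MRP = 4.40% + 1.956 × 6.45% = 17.02%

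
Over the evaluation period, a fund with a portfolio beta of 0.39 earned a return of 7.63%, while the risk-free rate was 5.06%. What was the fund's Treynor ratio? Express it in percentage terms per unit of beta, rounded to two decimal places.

6.59%

Treynor = (R_P − R_f) / β_P = (7.63% − 5.06%) / 0.3900 = 2.57% / 0.3900 = 6.59%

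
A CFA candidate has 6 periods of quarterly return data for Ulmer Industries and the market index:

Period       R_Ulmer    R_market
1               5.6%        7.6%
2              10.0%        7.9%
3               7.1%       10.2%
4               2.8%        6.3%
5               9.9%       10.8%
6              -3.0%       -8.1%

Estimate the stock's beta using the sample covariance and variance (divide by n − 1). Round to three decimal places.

0.633

Mean R_i = (5.6 + 10.0 + 7.1 + 2.8 + 9.9 − 3.0) / 6 = 5.4000%
Mean R_m = (7.6 + 7.9 + 10.2 + 6.3 + 10.8 − 8.1) / 6 = 5.7833%
Σ(R_i − R̄_i)(R_m − R̄_m) = 155.4600  ⇒  Cov = 155.4600 / 5 = 31.0920
Σ(R_m − R̄_m)² = 245.4683  ⇒  Var(R_m) = 245.4683 / 5 = 49.0937
β = Cov / Var(R_m) = 31.0920 / 49.0937 = 0.6333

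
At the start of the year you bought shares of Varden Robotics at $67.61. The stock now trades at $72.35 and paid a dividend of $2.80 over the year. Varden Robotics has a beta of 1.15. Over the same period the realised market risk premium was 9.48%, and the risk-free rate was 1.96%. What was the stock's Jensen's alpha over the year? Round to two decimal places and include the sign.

Realised HPR = (P1 + D1 − P0) / P0 = (72.35 + 2.80 − 67.61) / 67.61 = 7.54 / 67.61 = 11.1522%
CAPM required = R_f + β·MRP = 1.96% + 1.15 × 9.48% = 12.8620%
α = realised − required = 11.1522% − 12.8620% = -1.71%

-1.71%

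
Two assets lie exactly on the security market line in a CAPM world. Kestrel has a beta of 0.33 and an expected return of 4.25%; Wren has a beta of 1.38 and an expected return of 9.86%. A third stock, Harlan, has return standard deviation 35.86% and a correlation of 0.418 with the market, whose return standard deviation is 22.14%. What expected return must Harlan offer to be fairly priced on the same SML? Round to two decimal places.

6.10%

MRP = (9.86% − 4.25%) / (1.38 − 0.33) = 5.3429%
R_f = 4.25% − 0.33 × 5.3429% = 2.4868%
β_Harlan = ρ·σ_i/σ_m = 0.418 × 35.86 / 22.14 = 0.6770
E(R_Harlan) = R_f + β × MRP = 2.4868% + 0.6770 × 5.3429% = 6.10%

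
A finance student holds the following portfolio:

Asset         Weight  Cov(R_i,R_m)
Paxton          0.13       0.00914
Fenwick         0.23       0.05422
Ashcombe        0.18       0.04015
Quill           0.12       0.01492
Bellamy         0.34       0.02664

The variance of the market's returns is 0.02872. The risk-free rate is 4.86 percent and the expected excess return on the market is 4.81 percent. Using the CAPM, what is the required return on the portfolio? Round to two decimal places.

10.17%

β_Paxton = 0.00914 / 0.02872 = 0.3182
β_Fenwick = 0.05422 / 0.02872 = 1.8879
β_Ashcombe = 0.04015 / 0.02872 = 1.3980
β_Quill = 0.01492 / 0.02872 = 0.5195
β_Bellamy = 0.02664 / 0.02872 = 0.9276
β_P = Σ w_i β_i = 0.13×0.3182 + 0.23×1.8879 + 0.18×1.3980 + 0.12×0.5195 + 0.34×0.9276 = 1.1049
E(R_P) = R_f + β_P × MRP = 4.86% + 1.1049 × 4.81% = 10.17%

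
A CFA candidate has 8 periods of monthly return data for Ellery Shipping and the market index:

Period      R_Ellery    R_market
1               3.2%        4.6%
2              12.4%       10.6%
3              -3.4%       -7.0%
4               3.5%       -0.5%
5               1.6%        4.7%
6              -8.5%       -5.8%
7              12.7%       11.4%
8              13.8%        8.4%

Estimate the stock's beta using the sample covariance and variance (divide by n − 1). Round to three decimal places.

1.049

Mean R_i = (3.2 + 12.4 − 3.4 + 3.5 + 1.6 − 8.5 + 12.7 + 13.8) / 8 = 4.4125%
Mean R_m = (4.6 + 10.6 − 7.0 − 0.5 + 4.7 − 5.8 + 11.4 + 8.4) / 8 = 3.3000%
Σ(R_i − R̄_i)(R_m − R̄_m) = 369.2400  ⇒  Cov = 369.2400 / 7 = 52.7486
Σ(R_m − R̄_m)² = 351.9000  ⇒  Var(R_m) = 351.9000 / 7 = 50.2714
β = Cov / Var(R_m) = 52.7486 / 50.2714 = 1.0493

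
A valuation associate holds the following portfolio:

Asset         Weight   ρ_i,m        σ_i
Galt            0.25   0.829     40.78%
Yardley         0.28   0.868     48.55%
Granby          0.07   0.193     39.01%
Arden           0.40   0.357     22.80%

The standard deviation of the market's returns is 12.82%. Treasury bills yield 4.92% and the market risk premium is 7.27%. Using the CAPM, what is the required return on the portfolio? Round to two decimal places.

β_Galt = 0.829 × 40.78% / 12.82% = 2.6370
β_Yardley = 0.868 × 48.55% / 12.82% = 3.2872
β_Granby = 0.193 × 39.01% / 12.82% = 0.5873
β_Arden = 0.357 × 22.80% / 12.82% = 0.6349
β_P = Σ w_i β_i = 0.25×2.6370 + 0.28×3.2872 + 0.07×0.5873 + 0.40×0.6349 = 1.8747
E(R_P) = R_f + β_P × MRP = 4.92% + 1.8747 × 7.27% = 18.55%

18.55%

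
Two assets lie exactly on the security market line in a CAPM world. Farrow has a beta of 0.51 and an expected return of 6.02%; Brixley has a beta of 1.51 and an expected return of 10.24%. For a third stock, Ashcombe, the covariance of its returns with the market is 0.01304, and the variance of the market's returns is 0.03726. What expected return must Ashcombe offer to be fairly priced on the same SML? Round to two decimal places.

5.34%

MRP = (10.24% − 6.02%) / (1.51 − 0.51) = 4.2200%
R_f = 6.02% − 0.51 × 4.2200% = 3.8678%
β_Ashcombe = Cov / Var(R_m) = 0.01304 / 0.03726 = 0.3500
E(R_Ashcombe) = R_f + β × MRP = 3.8678% + 0.3500 × 4.2200% = 5.34%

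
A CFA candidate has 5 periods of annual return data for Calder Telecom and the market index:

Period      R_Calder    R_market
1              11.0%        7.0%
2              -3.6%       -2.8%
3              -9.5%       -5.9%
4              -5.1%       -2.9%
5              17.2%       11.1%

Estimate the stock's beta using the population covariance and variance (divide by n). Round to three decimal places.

1.563

Mean R_i = (11.0 − 3.6 − 9.5 − 5.1 + 17.2) / 5 = 2.0000%
Mean R_m = (7.0 − 2.8 − 5.9 − 2.9 + 11.1) / 5 = 1.3000%
Σ(R_i − R̄_i)(R_m − R̄_m) = 335.8400  ⇒  Cov = 335.8400 / 5 = 67.1680
Σ(R_m − R̄_m)² = 214.8200  ⇒  Var(R_m) = 214.8200 / 5 = 42.9640
β = Cov / Var(R_m) = 67.1680 / 42.9640 = 1.5634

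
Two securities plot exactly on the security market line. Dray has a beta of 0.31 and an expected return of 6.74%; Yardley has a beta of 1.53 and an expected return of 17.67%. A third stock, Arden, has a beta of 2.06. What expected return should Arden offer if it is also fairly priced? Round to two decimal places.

22.42%

MRP (SML slope) = (17.67% − 6.74%) / (1.53 − 0.31) = 10.93% / 1.22 = 8.9590%
R_f (intercept) = 6.74% − 0.31 × 8.9590% = 3.9627%
E(R_Arden) = R_f + β × MRP = 3.9627% + 2.06 × 8.9590% = 22.42%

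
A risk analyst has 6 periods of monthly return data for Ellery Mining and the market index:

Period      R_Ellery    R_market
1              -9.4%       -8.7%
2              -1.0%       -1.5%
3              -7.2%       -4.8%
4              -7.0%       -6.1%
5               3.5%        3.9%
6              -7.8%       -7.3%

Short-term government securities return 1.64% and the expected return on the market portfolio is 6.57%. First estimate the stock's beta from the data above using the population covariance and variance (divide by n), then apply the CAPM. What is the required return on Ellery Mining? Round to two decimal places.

Mean R_i = (-9.4 − 1.0 − 7.2 − 7.0 + 3.5 − 7.8) / 6 = -4.8167%
Mean R_m = (-8.7 − 1.5 − 4.8 − 6.1 + 3.9 − 7.3) / 6 = -4.0833%
Σ(R_i − R̄_i)(R_m − R̄_m) = 113.1217  ⇒  Cov = 113.1217 / 6 = 18.8536
Σ(R_m − R̄_m)² = 106.6483  ⇒  Var(R_m) = 106.6483 / 6 = 17.7747
β = Cov / Var(R_m) = 18.8536 / 17.7747 = 1.0607
MRP = 6.57% − 1.64% = 4.93%
E(R) = R_f + β × MRP = 1.64% + 1.0607 × 4.93% = 6.87%

6.87%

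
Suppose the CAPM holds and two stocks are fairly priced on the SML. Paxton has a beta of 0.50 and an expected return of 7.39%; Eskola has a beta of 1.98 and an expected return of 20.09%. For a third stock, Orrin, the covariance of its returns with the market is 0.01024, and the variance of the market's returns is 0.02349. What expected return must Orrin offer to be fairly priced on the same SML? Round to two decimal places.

MRP = (20.09% − 7.39%) / (1.98 − 0.50) = 8.5811%
R_f = 7.39% − 0.50 × 8.5811% = 3.0995%
β_Orrin = Cov / Var(R_m) = 0.01024 / 0.02349 = 0.4359
E(R_Orrin) = R_f + β × MRP = 3.0995% + 0.4359 × 8.5811% = 6.84%

6.84%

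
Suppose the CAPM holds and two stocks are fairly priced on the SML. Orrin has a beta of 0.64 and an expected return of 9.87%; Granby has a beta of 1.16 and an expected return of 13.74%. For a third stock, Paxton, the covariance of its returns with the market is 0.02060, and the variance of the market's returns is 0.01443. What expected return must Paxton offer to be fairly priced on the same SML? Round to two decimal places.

MRP = (13.74% − 9.87%) / (1.16 − 0.64) = 7.4423%
R_f = 9.87% − 0.64 × 7.4423% = 5.1069%
β_Paxton = Cov / Var(R_m) = 0.02060 / 0.01443 = 1.4276
E(R_Paxton) = R_f + β × MRP = 5.1069% + 1.4276 × 7.4423% = 15.73%

15.73%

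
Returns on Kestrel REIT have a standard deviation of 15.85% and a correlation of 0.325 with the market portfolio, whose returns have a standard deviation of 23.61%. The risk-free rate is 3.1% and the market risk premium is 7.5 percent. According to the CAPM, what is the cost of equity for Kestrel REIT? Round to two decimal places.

4.74%

β = ρ × σ_i / σ_m = 0.325 × 15.85% / 23.61% = 0.2182
E(R) = 3.1% + 0.2182 × 7.5% = 4.74%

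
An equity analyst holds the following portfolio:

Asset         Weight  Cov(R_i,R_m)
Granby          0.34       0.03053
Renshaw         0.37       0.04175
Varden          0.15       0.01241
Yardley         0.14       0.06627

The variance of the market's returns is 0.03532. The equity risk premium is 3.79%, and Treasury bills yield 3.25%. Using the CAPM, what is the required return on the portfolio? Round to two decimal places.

β_Granby = 0.03053 / 0.03532 = 0.8644
β_Renshaw = 0.04175 / 0.03532 = 1.1820
β_Varden = 0.01241 / 0.03532 = 0.3514
β_Yardley = 0.06627 / 0.03532 = 1.8763
β_P = Σ w_i β_i = 0.34×0.8644 + 0.37×1.1820 + 0.15×0.3514 + 0.14×1.8763 = 1.0466
E(R_P) = R_f + β_P × MRP = 3.25% + 1.0466 × 3.79% = 7.22%

7.22%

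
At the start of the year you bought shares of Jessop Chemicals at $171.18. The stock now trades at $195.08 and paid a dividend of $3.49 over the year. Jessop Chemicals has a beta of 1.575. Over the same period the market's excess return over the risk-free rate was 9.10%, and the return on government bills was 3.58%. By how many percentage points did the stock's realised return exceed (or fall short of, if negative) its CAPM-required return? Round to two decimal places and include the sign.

-1.91%

Realised HPR = (P1 + D1 − P0) / P0 = (195.08 + 3.49 − 171.18) / 171.18 = 27.39 / 171.18 = 16.0007%
CAPM required = R_f + β·MRP = 3.58% + 1.575 × 9.10% = 17.91250%
α = realised − required = 16.0007% − 17.91250% = -1.91%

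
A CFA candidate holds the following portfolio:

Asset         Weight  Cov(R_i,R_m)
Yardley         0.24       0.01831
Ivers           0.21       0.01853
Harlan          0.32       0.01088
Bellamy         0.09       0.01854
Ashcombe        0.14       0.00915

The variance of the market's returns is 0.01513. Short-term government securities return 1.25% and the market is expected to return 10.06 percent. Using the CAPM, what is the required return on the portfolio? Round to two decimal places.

β_Yardley = 0.01831 / 0.01513 = 1.2102
β_Ivers = 0.01853 / 0.01513 = 1.2247
β_Harlan = 0.01088 / 0.01513 = 0.7191
β_Bellamy = 0.01854 / 0.01513 = 1.2254
β_Ashcombe = 0.00915 / 0.01513 = 0.6048
β_P = Σ w_i β_i = 0.24×1.2102 + 0.21×1.2247 + 0.32×0.7191 + 0.09×1.2254 + 0.14×0.6048 = 0.9727
MRP = 10.06% − 1.25% = 8.81%
E(R_P) = R_f + β_P × MRP = 1.25% + 0.9727 × 8.81% = 9.82%

9.82%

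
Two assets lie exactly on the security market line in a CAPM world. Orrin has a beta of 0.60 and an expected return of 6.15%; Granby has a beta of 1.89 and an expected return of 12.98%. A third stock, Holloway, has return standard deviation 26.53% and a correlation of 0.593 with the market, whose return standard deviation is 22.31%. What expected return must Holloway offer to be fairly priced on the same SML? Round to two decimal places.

MRP = (12.98% − 6.15%) / (1.89 − 0.60) = 5.2946%
R_f = 6.15% − 0.60 × 5.2946% = 2.9732%
β_Holloway = ρ·σ_i/σ_m = 0.593 × 26.53 / 22.31 = 0.7052
E(R_Holloway) = R_f + β × MRP = 2.9732% + 0.7052 × 5.2946% = 6.71%

6.71%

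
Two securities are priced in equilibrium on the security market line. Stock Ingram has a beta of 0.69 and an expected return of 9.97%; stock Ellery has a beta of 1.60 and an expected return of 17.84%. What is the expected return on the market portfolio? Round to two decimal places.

Both satisfy E(R) = R_f + β·MRP, so the slope of the SML is
MRP = (17.84% − 9.97%) / (1.60 − 0.69) = 7.87% / 0.91 = 8.6484%
R_f = E(R_Ingram) − β_Ingram·MRP = 9.97% − 0.69 × 8.6484% = 4.0026%
E(R_m) = R_f + MRP = 4.0026% + 8.6484% = 12.65%

12.65%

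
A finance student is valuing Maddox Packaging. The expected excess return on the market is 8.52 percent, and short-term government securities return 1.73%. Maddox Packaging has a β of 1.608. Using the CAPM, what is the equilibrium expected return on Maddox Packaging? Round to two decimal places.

15.43%

E(R) = R_f + β × MRP = 1.73% + 1.608 × 8.52% = 15.43%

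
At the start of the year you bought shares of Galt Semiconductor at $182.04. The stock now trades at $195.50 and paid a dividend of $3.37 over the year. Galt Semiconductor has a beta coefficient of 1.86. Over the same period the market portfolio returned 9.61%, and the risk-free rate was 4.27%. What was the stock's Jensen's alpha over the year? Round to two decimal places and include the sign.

Realised HPR = (P1 + D1 − P0) / P0 = (195.50 + 3.37 − 182.04) / 182.04 = 16.83 / 182.04 = 9.2452%
MRP = 9.61% − 4.27% = 5.34%
CAPM required = R_f + β·MRP = 4.27% + 1.86 × 5.34% = 14.2024%
α = realised − required = 9.2452% − 14.2024% = -4.96%

-4.96%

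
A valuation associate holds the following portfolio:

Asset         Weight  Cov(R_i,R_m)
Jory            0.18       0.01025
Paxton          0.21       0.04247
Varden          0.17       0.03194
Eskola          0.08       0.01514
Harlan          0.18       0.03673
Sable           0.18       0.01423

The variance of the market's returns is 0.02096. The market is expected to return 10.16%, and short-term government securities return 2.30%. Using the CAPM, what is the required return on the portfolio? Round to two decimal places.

β_Jory = 0.01025 / 0.02096 = 0.4890
β_Paxton = 0.04247 / 0.02096 = 2.0262
β_Varden = 0.03194 / 0.02096 = 1.5239
β_Eskola = 0.01514 / 0.02096 = 0.7223
β_Harlan = 0.03673 / 0.02096 = 1.7524
β_Sable = 0.01423 / 0.02096 = 0.6789
β_P = Σ w_i β_i = 0.18×0.4890 + 0.21×2.0262 + 0.17×1.5239 + 0.08×0.7223 + 0.18×1.7524 + 0.18×0.6789 = 1.2680
MRP = 10.16% − 2.30% = 7.86%
E(R_P) = R_f + β_P × MRP = 2.30% + 1.2680 × 7.86% = 12.27%

12.27%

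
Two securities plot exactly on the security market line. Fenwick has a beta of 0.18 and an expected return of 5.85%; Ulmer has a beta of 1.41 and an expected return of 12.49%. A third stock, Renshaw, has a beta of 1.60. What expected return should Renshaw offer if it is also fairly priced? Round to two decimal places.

MRP (SML slope) = (12.49% − 5.85%) / (1.41 − 0.18) = 6.64% / 1.23 = 5.3984%
R_f (intercept) = 5.85% − 0.18 × 5.3984% = 4.8783%
E(R_Renshaw) = R_f + β × MRP = 4.8783% + 1.60 × 5.3984% = 13.52%

13.52%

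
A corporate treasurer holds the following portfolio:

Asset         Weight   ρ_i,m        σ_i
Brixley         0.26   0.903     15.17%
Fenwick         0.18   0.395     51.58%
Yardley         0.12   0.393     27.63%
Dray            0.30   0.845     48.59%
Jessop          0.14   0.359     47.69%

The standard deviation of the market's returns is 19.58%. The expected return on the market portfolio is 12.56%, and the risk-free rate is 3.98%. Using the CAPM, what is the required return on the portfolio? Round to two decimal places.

14.17%

β_Brixley = 0.903 × 15.17% / 19.58% = 0.6996
β_Fenwick = 0.395 × 51.58% / 19.58% = 1.0406
β_Yardley = 0.393 × 27.63% / 19.58% = 0.5546
β_Dray = 0.845 × 48.59% / 19.58% = 2.0970
β_Jessop = 0.359 × 47.69% / 19.58% = 0.8744
β_P = Σ w_i β_i = 0.26×0.6996 + 0.18×1.0406 + 0.12×0.5546 + 0.30×2.0970 + 0.14×0.8744 = 1.1873
MRP = 12.56% − 3.98% = 8.58%
E(R_P) = R_f + β_P × MRP = 3.98% + 1.1873 × 8.58% = 14.17%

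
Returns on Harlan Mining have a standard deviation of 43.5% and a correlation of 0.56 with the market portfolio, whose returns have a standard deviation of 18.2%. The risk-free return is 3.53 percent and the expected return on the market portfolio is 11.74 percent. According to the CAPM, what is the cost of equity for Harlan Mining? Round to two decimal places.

14.52%

β = ρ × σ_i / σ_m = 0.56 × 43.5% / 18.2% = 1.3385
MRP = 11.74% − 3.53% = 8.21%
E(R) = 3.53% + 1.3385 × 8.21% = 14.52%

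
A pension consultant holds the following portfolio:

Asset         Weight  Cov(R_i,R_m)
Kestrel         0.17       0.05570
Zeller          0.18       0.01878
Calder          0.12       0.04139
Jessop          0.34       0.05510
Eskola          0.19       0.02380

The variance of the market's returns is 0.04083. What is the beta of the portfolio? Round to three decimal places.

1.006

β_Kestrel = 0.05570 / 0.04083 = 1.3642
β_Zeller = 0.01878 / 0.04083 = 0.4600
β_Calder = 0.04139 / 0.04083 = 1.0137
β_Jessop = 0.05510 / 0.04083 = 1.3495
β_Eskola = 0.02380 / 0.04083 = 0.5829
β_P = Σ w_i β_i = 0.17×1.3642 + 0.18×0.4600 + 0.12×1.0137 + 0.34×1.3495 + 0.19×0.5829 = 1.0059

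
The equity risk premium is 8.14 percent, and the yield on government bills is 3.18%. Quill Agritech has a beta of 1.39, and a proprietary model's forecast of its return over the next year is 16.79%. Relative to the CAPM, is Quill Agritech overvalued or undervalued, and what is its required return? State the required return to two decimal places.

Undervalued; required return 14.49%

Required return = R_f + β·MRP = 3.18% + 1.39 × 8.14% = 14.49%
Forecast 16.79% > required 14.49% → the stock plots above the SML → undervalued.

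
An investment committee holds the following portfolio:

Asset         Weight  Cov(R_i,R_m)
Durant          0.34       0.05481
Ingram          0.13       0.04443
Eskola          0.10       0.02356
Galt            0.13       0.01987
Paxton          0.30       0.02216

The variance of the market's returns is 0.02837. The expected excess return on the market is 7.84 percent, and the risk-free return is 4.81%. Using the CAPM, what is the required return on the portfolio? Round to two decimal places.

14.76%

β_Durant = 0.05481 / 0.02837 = 1.9320
β_Ingram = 0.04443 / 0.02837 = 1.5661
β_Eskola = 0.02356 / 0.02837 = 0.8305
β_Galt = 0.01987 / 0.02837 = 0.7004
β_Paxton = 0.02216 / 0.02837 = 0.7811
β_P = Σ w_i β_i = 0.34×1.9320 + 0.13×1.5661 + 0.10×0.8305 + 0.13×0.7004 + 0.30×0.7811 = 1.2689
E(R_P) = R_f + β_P × MRP = 4.81% + 1.2689 × 7.84% = 14.76%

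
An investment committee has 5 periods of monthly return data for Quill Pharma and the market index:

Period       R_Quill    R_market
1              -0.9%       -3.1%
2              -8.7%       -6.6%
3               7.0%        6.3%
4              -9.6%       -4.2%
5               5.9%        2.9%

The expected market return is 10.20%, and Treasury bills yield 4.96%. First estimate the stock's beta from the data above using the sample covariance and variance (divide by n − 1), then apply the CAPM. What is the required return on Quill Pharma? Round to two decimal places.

12.09%

Mean R_i = (-0.9 − 8.7 + 7.0 − 9.6 + 5.9) / 5 = -1.2600%
Mean R_m = (-3.1 − 6.6 + 6.3 − 4.2 + 2.9) / 5 = -0.9400%
Σ(R_i − R̄_i)(R_m − R̄_m) = 155.8180  ⇒  Cov = 155.8180 / 4 = 38.9545
Σ(R_m − R̄_m)² = 114.4920  ⇒  Var(R_m) = 114.4920 / 4 = 28.6230
β = Cov / Var(R_m) = 38.9545 / 28.6230 = 1.3610
MRP = 10.20% − 4.96% = 5.24%
E(R) = R_f + β × MRP = 4.96% + 1.3610 × 5.24% = 12.09%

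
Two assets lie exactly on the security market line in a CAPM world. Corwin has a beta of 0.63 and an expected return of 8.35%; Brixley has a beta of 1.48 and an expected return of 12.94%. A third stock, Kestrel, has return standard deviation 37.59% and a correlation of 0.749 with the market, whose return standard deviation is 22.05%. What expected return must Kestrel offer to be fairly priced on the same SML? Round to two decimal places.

11.84%

MRP = (12.94% − 8.35%) / (1.48 − 0.63) = 5.4000%
R_f = 8.35% − 0.63 × 5.4000% = 4.9480%
β_Kestrel = ρ·σ_i/σ_m = 0.749 × 37.59 / 22.05 = 1.2769
E(R_Kestrel) = R_f + β × MRP = 4.9480% + 1.2769 × 5.4000% = 11.84%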